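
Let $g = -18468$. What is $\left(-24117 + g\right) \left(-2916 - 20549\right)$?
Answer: $999257025$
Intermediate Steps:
$\left(-24117 + g\right) \left(-2916 - 20549\right) = \left(-24117 - 18468\right) \left(-2916 - 20549\right) = \left(-42585\right) \left(-23465\right) = 999257025$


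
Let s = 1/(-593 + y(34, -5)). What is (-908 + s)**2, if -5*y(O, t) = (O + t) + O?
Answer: 7559359826041/9168784 ≈ 8.2447e+5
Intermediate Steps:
y(O, t) = -2*O/5 - t/5 (y(O, t) = -((O + t) + O)/5 = -(t + 2*O)/5 = -2*O/5 - t/5)
s = -5/3028 (s = 1/(-593 + (-2/5*34 - 1/5*(-5))) = 1/(-593 + (-68/5 + 1)) = 1/(-593 - 63/5) = 1/(-3028/5) = -5/3028 ≈ -0.0016513)
(-908 + s)**2 = (-908 - 5/3028)**2 = (-2749429/3028)**2 = 7559359826041/9168784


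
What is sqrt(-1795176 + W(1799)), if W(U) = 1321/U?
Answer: I*sqrt(5809907025097)/1799 ≈ 1339.8*I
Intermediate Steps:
sqrt(-1795176 + W(1799)) = sqrt(-1795176 + 1321/1799) = sqrt(-3229520303/1799) = I*sqrt(5809907025097)/1799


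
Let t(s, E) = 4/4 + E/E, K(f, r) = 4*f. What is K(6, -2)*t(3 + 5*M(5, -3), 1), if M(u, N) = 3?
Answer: 48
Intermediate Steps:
t(s, E) = 2 (t(s, E) = 4*(¼) + 1 = 1 + 1 = 2)
K(6, -2)*t(3 + 5*M(5, -3), 1) = (4*6)*2 = 24*2 = 48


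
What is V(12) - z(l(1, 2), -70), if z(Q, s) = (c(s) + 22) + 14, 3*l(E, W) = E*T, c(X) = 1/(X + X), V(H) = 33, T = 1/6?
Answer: -419/140 ≈ -2.9929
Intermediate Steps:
T = ⅙ ≈ 0.16667
c(X) = 1/(2*X)
l(E, W) = E/18 (l(E, W) = (E*(⅙))/3 = (E/6)/3 = E/18)
z(Q, s) = 36 + 1/(2*s) (z(Q, s) = (1/(2*s) + 22) + 14 = (22 + 1/(2*s)) + 14 = 36 + 1/(2*s))
V(12) - z(l(1, 2), -70) = 33 - (36 + (½)/(-70)) = 33 - (36 + (½)*(-1/70)) = 33 - (36 - 1/140) = 33 - 1*5039/140 = 33 - 5039/140 = -419/140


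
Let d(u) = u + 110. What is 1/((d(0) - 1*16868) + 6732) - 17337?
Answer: -173820763/10026 ≈ -17337.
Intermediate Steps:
d(u) = 110 + u
1/((d(0) - 1*16868) + 6732) - 17337 = 1/(((110 + 0) - 1*16868) + 6732) - 17337 = 1/((110 - 16868) + 6732) - 17337 = 1/(-16758 + 6732) - 17337 = 1/(-10026) - 17337 = -1/10026 - 17337 = -173820763/10026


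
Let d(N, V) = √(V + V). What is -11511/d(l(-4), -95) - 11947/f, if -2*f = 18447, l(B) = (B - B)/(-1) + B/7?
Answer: 1838/1419 + 11511*I*√190/190 ≈ 1.2953 + 835.1*I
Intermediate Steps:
l(B) = B/7 (l(B) = 0*(-1) + B*(⅐) = 0 + B/7 = B/7)
d(N, V) = √2*√V (d(N, V) = √(2*V) = √2*√V)
f = -18447/2 (f = -½*18447 = -18447/2 ≈ -9223.5)
-11511/d(l(-4), -95) - 11947/f = -11511*(-I*√190/190) - 11947/(-18447/2) = -11511*(-I*√190/190) - 11947*(-2/18447) = -11511*(-I*√190/190) + 1838/1419 = -(-11511)*I*√190/190 + 1838/1419 = 11511*I*√190/190 + 1838/1419 = 1838/1419 + 11511*I*√190/190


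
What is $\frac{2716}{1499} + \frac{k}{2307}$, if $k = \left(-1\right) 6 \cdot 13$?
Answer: $\frac{2049630}{1152731} \approx 1.7781$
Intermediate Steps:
$k = -78$ ($k = \left(-6\right) 13 = -78$)
$\frac{2716}{1499} + \frac{k}{2307} = \frac{2716}{1499} - \frac{78}{2307} = 2716 \cdot \frac{1}{1499} - \frac{26}{769} = \frac{2716}{1499} - \frac{26}{769} = \frac{2049630}{1152731}$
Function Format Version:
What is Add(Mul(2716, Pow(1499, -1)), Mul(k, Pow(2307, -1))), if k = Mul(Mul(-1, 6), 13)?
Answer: Rational(2049630, 1152731) ≈ 1.7781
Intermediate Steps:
k = -78 (k = Mul(-6, 13) = -78)
Add(Mul(2716, Pow(1499, -1)), Mul(k, Pow(2307, -1))) = Add(Mul(2716, Pow(1499, -1)), Mul(-78, Pow(2307, -1))) = Add(Mul(2716, Rational(1, 1499)), Mul(-78, Rational(1, 2307))) = Add(Rational(2716, 1499), Rational(-26, 769)) = Rational(2049630, 1152731)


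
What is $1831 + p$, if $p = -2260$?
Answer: $-429$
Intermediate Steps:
$1831 + p = 1831 - 2260 = -429$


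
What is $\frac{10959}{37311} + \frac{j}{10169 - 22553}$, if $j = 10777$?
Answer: $- \frac{88794797}{154019808} \approx -0.57652$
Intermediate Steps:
$\frac{10959}{37311} + \frac{j}{10169 - 22553} = \frac{10959}{37311} + \frac{10777}{10169 - 22553} = 10959 \cdot \frac{1}{37311} + \frac{10777}{10169 - 22553} = \frac{3653}{12437} + \frac{10777}{-12384} = \frac{3653}{12437} + 10777 \left(- \frac{1}{12384}\right) = \frac{3653}{12437} - \frac{10777}{12384} = - \frac{88794797}{154019808}$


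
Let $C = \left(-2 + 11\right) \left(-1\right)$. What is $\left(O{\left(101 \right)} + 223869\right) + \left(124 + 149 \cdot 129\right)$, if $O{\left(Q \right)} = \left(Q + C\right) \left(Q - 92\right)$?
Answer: $244042$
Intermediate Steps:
$C = -9$ ($C = 9 \left(-1\right) = -9$)
$O{\left(Q \right)} = \left(-92 + Q\right) \left(-9 + Q\right)$ ($O{\left(Q \right)} = \left(Q - 9\right) \left(Q - 92\right) = \left(-9 + Q\right) \left(-92 + Q\right) = \left(-92 + Q\right) \left(-9 + Q\right)$)
$\left(O{\left(101 \right)} + 223869\right) + \left(124 + 149 \cdot 129\right) = \left(\left(828 + 101^{2} - 10201\right) + 223869\right) + \left(124 + 149 \cdot 129\right) = \left(\left(828 + 10201 - 10201\right) + 223869\right) + \left(124 + 19221\right) = \left(828 + 223869\right) + 19345 = 224697 + 19345 = 244042$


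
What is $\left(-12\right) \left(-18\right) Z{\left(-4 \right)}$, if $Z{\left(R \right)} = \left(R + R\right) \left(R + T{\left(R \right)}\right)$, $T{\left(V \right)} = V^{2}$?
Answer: $-20736$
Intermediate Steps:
$Z{\left(R \right)} = 2 R \left(R + R^{2}\right)$ ($Z{\left(R \right)} = \left(R + R\right) \left(R + R^{2}\right) = 2 R \left(R + R^{2}\right)$)
$\left(-12\right) \left(-18\right) Z{\left(-4 \right)} = \left(-12\right) \left(-18\right) 2 \left(-4\right)^{2} \left(1 - 4\right) = 216 \cdot 2 \cdot 16 \left(-3\right) = 216 \left(-96\right) = -20736$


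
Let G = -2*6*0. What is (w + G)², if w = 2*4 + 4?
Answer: 144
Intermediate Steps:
G = 0 (G = -12*0 = 0)
w = 12 (w = 8 + 4 = 12)
(w + G)² = (12 + 0)² = 12² = 144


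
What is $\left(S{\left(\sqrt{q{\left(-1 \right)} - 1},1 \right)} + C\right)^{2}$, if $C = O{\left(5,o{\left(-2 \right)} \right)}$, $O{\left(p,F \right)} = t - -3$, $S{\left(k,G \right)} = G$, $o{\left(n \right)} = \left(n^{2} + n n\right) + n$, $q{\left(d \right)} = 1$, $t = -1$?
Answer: $9$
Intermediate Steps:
$o{\left(n \right)} = n + 2 n^{2}$ ($o{\left(n \right)} = \left(n^{2} + n^{2}\right) + n = 2 n^{2} + n = n + 2 n^{2}$)
$O{\left(p,F \right)} = 2$ ($O{\left(p,F \right)} = -1 - -3 = -1 + 3 = 2$)
$C = 2$
$\left(S{\left(\sqrt{q{\left(-1 \right)} - 1},1 \right)} + C\right)^{2} = \left(1 + 2\right)^{2} = 3^{2} = 9$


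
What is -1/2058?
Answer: -1/2058 ≈ -0.00048591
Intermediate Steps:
-1/2058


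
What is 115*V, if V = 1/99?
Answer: 115/99 ≈ 1.1616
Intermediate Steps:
V = 1/99 ≈ 0.010101
115*V = 115*(1/99) = 115/99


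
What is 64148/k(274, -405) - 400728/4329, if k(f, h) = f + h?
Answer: -110064020/189033 ≈ -582.25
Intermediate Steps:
64148/k(274, -405) - 400728/4329 = 64148/(274 - 405) - 400728/4329 = 64148/(-131) - 400728*1/4329 = 64148*(-1/131) - 133576/1443 = -64148/131 - 133576/1443 = -110064020/189033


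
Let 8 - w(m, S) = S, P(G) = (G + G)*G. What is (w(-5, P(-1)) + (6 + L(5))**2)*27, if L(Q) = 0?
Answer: 1134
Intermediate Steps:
P(G) = 2*G**2 (P(G) = (2*G)*G = 2*G**2)
w(m, S) = 8 - S
(w(-5, P(-1)) + (6 + L(5))**2)*27 = ((8 - 2*(-1)**2) + (6 + 0)**2)*27 = ((8 - 2) + 6**2)*27 = ((8 - 1*2) + 36)*27 = ((8 - 2) + 36)*27 = (6 + 36)*27 = 42*27 = 1134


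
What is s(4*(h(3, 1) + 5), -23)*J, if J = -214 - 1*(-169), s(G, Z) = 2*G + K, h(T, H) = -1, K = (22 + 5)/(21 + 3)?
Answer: -11925/8 ≈ -1490.6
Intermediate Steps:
K = 9/8 (K = 27/24 = 27*(1/24) = 9/8 ≈ 1.1250)
s(G, Z) = 9/8 + 2*G (s(G, Z) = 2*G + 9/8 = 9/8 + 2*G)
J = -45 (J = -214 + 169 = -45)
s(4*(h(3, 1) + 5), -23)*J = (9/8 + 2*(4*(-1 + 5)))*(-45) = (9/8 + 2*(4*4))*(-45) = (9/8 + 2*16)*(-45) = (9/8 + 32)*(-45) = (265/8)*(-45) = -11925/8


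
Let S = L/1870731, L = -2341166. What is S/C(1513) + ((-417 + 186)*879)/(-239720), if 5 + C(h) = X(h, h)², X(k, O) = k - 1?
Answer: 868389472394096321/1025222773118829480 ≈ 0.84702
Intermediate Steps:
S = -2341166/1870731 ≈ -1.2515
X(k, O) = -1 + k
C(h) = -5 + (-1 + h)²
S/C(1513) + ((-417 + 186)*879)/(-239720) = -2341166/(1870731*(-5 + (-1 + 1513)²)) + ((-417 + 186)*879)/(-239720) = -2341166/(1870731*(-5 + 1512²)) - 231*879*(-1/239720) = -2341166/(1870731*(-5 + 2286144)) - 203049*(-1/239720) = -2341166/1870731/2286139 + 203049/239720 = -2341166/1870731*1/2286139 + 203049/239720 = -2341166/4276751097609 + 203049/239720 = 868389472394096321/1025222773118829480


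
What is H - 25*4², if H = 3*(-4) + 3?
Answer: -409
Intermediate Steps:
H = -9 (H = -12 + 3 = -9)
H - 25*4² = -9 - 25*4² = -9 - 25*16 = -9 - 400 = -409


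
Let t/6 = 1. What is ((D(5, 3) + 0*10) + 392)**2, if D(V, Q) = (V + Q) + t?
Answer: 164836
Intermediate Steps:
t = 6 (t = 6*1 = 6)
D(V, Q) = 6 + Q + V (D(V, Q) = (V + Q) + 6 = (Q + V) + 6 = 6 + Q + V)
((D(5, 3) + 0*10) + 392)**2 = (((6 + 3 + 5) + 0*10) + 392)**2 = ((14 + 0) + 392)**2 = (14 + 392)**2 = 406**2 = 164836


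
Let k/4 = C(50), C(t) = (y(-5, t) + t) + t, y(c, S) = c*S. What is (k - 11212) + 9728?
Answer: -2084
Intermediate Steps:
y(c, S) = S*c
C(t) = -3*t (C(t) = (t*(-5) + t) + t = (-5*t + t) + t = -4*t + t = -3*t)
k = -600 (k = 4*(-3*50) = 4*(-150) = -600)
(k - 11212) + 9728 = (-600 - 11212) + 9728 = -11812 + 9728 = -2084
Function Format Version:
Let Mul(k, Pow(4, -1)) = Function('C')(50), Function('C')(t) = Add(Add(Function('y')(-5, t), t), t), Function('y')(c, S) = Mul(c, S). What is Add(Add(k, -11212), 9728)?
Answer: -2084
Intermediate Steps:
Function('y')(c, S) = Mul(S, c)
Function('C')(t) = Mul(-3, t) (Function('C')(t) = Add(Add(Mul(t, -5), t), t) = Add(Add(Mul(-5, t), t), t) = Add(Mul(-4, t), t) = Mul(-3, t))
k = -600 (k = Mul(4, Mul(-3, 50)) = Mul(4, -150) = -600)
Add(Add(k, -11212), 9728) = Add(Add(-600, -11212), 9728) = Add(-11812, 9728) = -2084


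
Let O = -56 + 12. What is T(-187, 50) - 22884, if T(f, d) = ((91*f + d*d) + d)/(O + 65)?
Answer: -495031/21 ≈ -23573.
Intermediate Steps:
O = -44
T(f, d) = d/21 + d²/21 + 13*f/3 (T(f, d) = ((91*f + d*d) + d)/(-44 + 65) = ((91*f + d²) + d)/21 = ((d² + 91*f) + d)*(1/21) = (d + d² + 91*f)*(1/21) = d/21 + d²/21 + 13*f/3)
T(-187, 50) - 22884 = ((1/21)*50 + (1/21)*50² + (13/3)*(-187)) - 22884 = (50/21 + (1/21)*2500 - 2431/3) - 22884 = (50/21 + 2500/21 - 2431/3) - 22884 = -14467/21 - 22884 = -495031/21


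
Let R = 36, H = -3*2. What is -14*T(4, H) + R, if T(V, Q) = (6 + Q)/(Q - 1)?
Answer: 36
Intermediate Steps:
H = -6
T(V, Q) = (6 + Q)/(-1 + Q)
-14*T(4, H) + R = -14*(6 - 6)/(-1 - 6) + 36 = -14*0/(-7) + 36 = -(-2)*0 + 36 = -14*0 + 36 = 0 + 36 = 36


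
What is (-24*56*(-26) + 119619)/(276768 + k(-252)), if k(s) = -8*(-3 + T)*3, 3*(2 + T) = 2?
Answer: 154563/276872 ≈ 0.55825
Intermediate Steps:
T = -4/3 (T = -2 + (⅓)*2 = -2 + ⅔ = -4/3 ≈ -1.3333)
k(s) = 104 (k(s) = -8*(-3 - 4/3)*3 = -8*(-13/3)*3 = (104/3)*3 = 104)
(-24*56*(-26) + 119619)/(276768 + k(-252)) = (-24*56*(-26) + 119619)/(276768 + 104) = (-1344*(-26) + 119619)/276872 = (34944 + 119619)*(1/276872) = 154563*(1/276872) = 154563/276872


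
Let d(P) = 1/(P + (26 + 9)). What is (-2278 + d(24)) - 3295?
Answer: -328806/59 ≈ -5573.0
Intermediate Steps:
d(P) = 1/(35 + P) (d(P) = 1/(P + 35) = 1/(35 + P))
(-2278 + d(24)) - 3295 = (-2278 + 1/(35 + 24)) - 3295 = (-2278 + 1/59) - 3295 = -134401/59 - 3295 = -328806/59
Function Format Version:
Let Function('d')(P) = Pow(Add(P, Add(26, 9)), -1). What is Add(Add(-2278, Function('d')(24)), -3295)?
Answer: Rational(-328806, 59) ≈ -5573.0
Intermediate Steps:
Function('d')(P) = Pow(Add(35, P), -1) (Function('d')(P) = Pow(Add(P, 35), -1) = Pow(Add(35, P), -1))
Add(Add(-2278, Function('d')(24)), -3295) = Add(Add(-2278, Pow(Add(35, 24), -1)), -3295) = Add(Add(-2278, Pow(59, -1)), -3295) = Add(Add(-2278, Rational(1, 59)), -3295) = Add(Rational(-134401, 59), -3295) = Rational(-328806, 59)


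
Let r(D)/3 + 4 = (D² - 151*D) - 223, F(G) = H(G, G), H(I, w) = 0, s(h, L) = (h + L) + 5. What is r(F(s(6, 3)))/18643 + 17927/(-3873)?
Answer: -336850574/72204339 ≈ -4.6652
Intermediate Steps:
s(h, L) = 5 + L + h (s(h, L) = (L + h) + 5 = 5 + L + h)
F(G) = 0
r(D) = -681 - 453*D + 3*D² (r(D) = -12 + 3*((D² - 151*D) - 223) = -12 + 3*(-223 + D² - 151*D) = -12 + (-669 - 453*D + 3*D²) = -681 - 453*D + 3*D²)
r(F(s(6, 3)))/18643 + 17927/(-3873) = (-681 - 453*0 + 3*0²)/18643 + 17927/(-3873) = (-681 + 0 + 3*0)*(1/18643) + 17927*(-1/3873) = (-681 + 0 + 0)*(1/18643) - 17927/3873 = -681*1/18643 - 17927/3873 = -681/18643 - 17927/3873 = -336850574/72204339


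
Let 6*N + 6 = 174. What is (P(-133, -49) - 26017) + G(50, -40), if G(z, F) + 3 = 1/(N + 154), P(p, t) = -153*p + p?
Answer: -1056327/182 ≈ -5804.0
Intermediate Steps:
N = 28 (N = -1 + (1/6)*174 = -1 + 29 = 28)
P(p, t) = -152*p
G(z, F) = -545/182 (G(z, F) = -3 + 1/(28 + 154) = -3 + 1/182 = -545/182)
(P(-133, -49) - 26017) + G(50, -40) = (-152*(-133) - 26017) - 545/182 = (20216 - 26017) - 545/182 = -5801 - 545/182 = -1056327/182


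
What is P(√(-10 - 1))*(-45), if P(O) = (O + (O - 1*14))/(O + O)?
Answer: -45 - 315*I*√11/11 ≈ -45.0 - 94.976*I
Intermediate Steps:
P(O) = (-14 + 2*O)/(2*O) (P(O) = (O + (O - 14))/((2*O)) = (O + (-14 + O))*(1/(2*O)) = (-14 + 2*O)*(1/(2*O)) = (-14 + 2*O)/(2*O))
P(√(-10 - 1))*(-45) = ((-7 + √(-10 - 1))/(√(-10 - 1)))*(-45) = ((-7 + √(-11))/(√(-11)))*(-45) = ((-7 + I*√11)/((I*√11)))*(-45) = ((-I*√11/11)*(-7 + I*√11))*(-45) = -I*√11*(-7 + I*√11)/11*(-45) = 45*I*√11*(-7 + I*√11)/11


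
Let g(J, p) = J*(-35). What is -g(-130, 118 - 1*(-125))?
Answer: -4550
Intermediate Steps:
g(J, p) = -35*J
-g(-130, 118 - 1*(-125)) = -(-35)*(-130) = -1*4550 = -4550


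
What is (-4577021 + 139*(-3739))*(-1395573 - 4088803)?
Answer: 27952449502992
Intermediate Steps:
(-4577021 + 139*(-3739))*(-1395573 - 4088803) = (-4577021 - 519721)*(-5484376) = -5096742*(-5484376) = 27952449502992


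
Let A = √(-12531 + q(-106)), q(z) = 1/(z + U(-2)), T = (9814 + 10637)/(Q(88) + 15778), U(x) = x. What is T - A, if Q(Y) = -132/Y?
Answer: 40902/31553 - I*√4060047/18 ≈ 1.2963 - 111.94*I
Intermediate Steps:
T = 40902/31553 (T = (9814 + 10637)/(-132/88 + 15778) = 20451/(-132*1/88 + 15778) = 20451/(-3/2 + 15778) = 20451/(31553/2) = 20451*(2/31553) = 40902/31553 ≈ 1.2963)
q(z) = 1/(-2 + z) (q(z) = 1/(z - 2) = 1/(-2 + z))
A = I*√4060047/18 (A = √(-12531 + 1/(-2 - 106)) = √(-12531 + 1/(-108)) = √(-12531 - 1/108) = √(-1353349/108) = I*√4060047/18 ≈ 111.94*I)
T - A = 40902/31553 - I*√4060047/18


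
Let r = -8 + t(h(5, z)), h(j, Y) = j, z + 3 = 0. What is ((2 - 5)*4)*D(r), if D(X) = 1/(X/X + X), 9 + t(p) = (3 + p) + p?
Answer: 4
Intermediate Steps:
z = -3 (z = -3 + 0 = -3)
t(p) = -6 + 2*p (t(p) = -9 + ((3 + p) + p) = -9 + (3 + 2*p) = -6 + 2*p)
r = -4 (r = -8 + (-6 + 2*5) = -8 + (-6 + 10) = -8 + 4 = -4)
D(X) = 1/(1 + X)
((2 - 5)*4)*D(r) = ((2 - 5)*4)/(1 - 4) = -3*4/(-3) = -12*(-1/3) = 4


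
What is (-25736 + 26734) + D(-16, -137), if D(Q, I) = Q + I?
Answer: 845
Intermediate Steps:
D(Q, I) = I + Q
(-25736 + 26734) + D(-16, -137) = (-25736 + 26734) + (-137 - 16) = 998 - 153 = 845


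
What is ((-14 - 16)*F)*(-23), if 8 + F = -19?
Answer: -18630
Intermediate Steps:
F = -27 (F = -8 - 19 = -27)
((-14 - 16)*F)*(-23) = ((-14 - 16)*(-27))*(-23) = -30*(-27)*(-23) = 810*(-23) = -18630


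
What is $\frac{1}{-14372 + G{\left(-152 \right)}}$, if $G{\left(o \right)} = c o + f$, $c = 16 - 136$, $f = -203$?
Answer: $\frac{1}{3665} \approx 0.00027285$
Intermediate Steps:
$c = -120$ ($c = 16 - 136 = -120$)
$G{\left(o \right)} = -203 - 120 o$ ($G{\left(o \right)} = - 120 o - 203 = -203 - 120 o$)
$\frac{1}{-14372 + G{\left(-152 \right)}} = \frac{1}{-14372 - -18037} = \frac{1}{-14372 + \left(-203 + 18240\right)} = \frac{1}{-14372 + 18037} = \frac{1}{3665}$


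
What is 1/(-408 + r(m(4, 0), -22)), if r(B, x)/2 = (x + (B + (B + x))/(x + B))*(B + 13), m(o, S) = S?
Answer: -1/954 ≈ -0.0010482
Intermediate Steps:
r(B, x) = 2*(13 + B)*(x + (x + 2*B)/(B + x)) (r(B, x) = 2*((x + (B + (B + x))/(x + B))*(B + 13)) = 2*((x + (x + 2*B)/(B + x))*(13 + B)) = 2*((13 + B)*(x + (x + 2*B)/(B + x))) = 2*(13 + B)*(x + (x + 2*B)/(B + x)))
1/(-408 + r(m(4, 0), -22)) = 1/(-408 + 2*(2*0² + 13*(-22) + 13*(-22)² + 26*0 + 0*(-22)² - 22*0² + 14*0*(-22))/(0 - 22)) = 1/(-408 + 2*(2*0 - 286 + 13*484 + 0 + 0*484 - 22*0 + 0)/(-22)) = 1/(-408 + 2*(-1/22)*(0 - 286 + 6292 + 0 + 0 + 0 + 0)) = 1/(-408 + 2*(-1/22)*6006) = 1/(-408 - 546) = 1/(-954) = -1/954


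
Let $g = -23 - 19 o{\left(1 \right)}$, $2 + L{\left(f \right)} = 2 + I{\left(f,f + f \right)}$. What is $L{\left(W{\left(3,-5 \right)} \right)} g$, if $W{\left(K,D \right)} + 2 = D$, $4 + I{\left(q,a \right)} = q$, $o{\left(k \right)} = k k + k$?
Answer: $671$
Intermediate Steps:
$o{\left(k \right)} = k + k^{2}$ ($o{\left(k \right)} = k^{2} + k = k + k^{2}$)
$I{\left(q,a \right)} = -4 + q$
$W{\left(K,D \right)} = -2 + D$
$L{\left(f \right)} = -4 + f$ ($L{\left(f \right)} = -2 + \left(2 + \left(-4 + f\right)\right) = -2 + \left(-2 + f\right) = -4 + f$)
$g = -61$ ($g = -23 - 19 \cdot 1 \left(1 + 1\right) = -23 - 19 \cdot 1 \cdot 2 = -23 - 38 = -61$)
$L{\left(W{\left(3,-5 \right)} \right)} g = \left(-4 - 7\right) \left(-61\right) = \left(-11\right) \left(-61\right) = 671$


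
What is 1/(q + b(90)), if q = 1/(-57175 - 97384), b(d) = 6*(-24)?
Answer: -154559/22256497 ≈ -0.0069444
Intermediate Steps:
b(d) = -144
q = -1/154559 (q = 1/(-154559) = -1/154559 ≈ -6.4700e-6)
1/(q + b(90)) = 1/(-1/154559 - 144) = 1/(-22256497/154559) = -154559/22256497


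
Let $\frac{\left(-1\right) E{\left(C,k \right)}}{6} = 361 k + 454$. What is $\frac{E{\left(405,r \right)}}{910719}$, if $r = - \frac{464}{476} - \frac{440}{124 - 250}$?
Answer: $- \frac{2918980}{325126683} \approx -0.008978$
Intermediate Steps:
$r = \frac{2696}{1071}$ ($r = \left(-464\right) \frac{1}{476} - \frac{440}{124 - 250} = - \frac{116}{119} - \frac{440}{-126} = - \frac{116}{119} - - \frac{220}{63} = - \frac{116}{119} + \frac{220}{63} = \frac{2696}{1071} \approx 2.5173$)
$E{\left(C,k \right)} = -2724 - 2166 k$ ($E{\left(C,k \right)} = - 6 \left(361 k + 454\right) = - 6 \left(454 + 361 k\right) = -2724 - 2166 k$)
$\frac{E{\left(405,r \right)}}{910719} = \frac{-2724 - \frac{1946512}{357}}{910719} = \left(-2724 - \frac{1946512}{357}\right) \frac{1}{910719} = \left(- \frac{2918980}{357}\right) \frac{1}{910719} = - \frac{2918980}{325126683}$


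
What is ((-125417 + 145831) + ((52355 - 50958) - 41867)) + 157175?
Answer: 137119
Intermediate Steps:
((-125417 + 145831) + ((52355 - 50958) - 41867)) + 157175 = (20414 + (1397 - 41867)) + 157175 = (20414 - 40470) + 157175 = -20056 + 157175 = 137119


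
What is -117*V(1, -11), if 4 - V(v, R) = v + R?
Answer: -1638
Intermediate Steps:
V(v, R) = 4 - R - v (V(v, R) = 4 - (v + R) = 4 - (R + v) = 4 + (-R - v) = 4 - R - v)
-117*V(1, -11) = -117*(4 - 1*(-11) - 1*1) = -117*(4 + 11 - 1) = -117*14 = -1638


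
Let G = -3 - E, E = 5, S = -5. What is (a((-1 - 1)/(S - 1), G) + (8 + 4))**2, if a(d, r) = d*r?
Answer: 784/9 ≈ 87.111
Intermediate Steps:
G = -8 (G = -3 - 1*5 = -3 - 5 = -8)
(a((-1 - 1)/(S - 1), G) + (8 + 4))**2 = (((-1 - 1)/(-5 - 1))*(-8) + (8 + 4))**2 = (-2/(-6)*(-8) + 12)**2 = (-2*(-1/6)*(-8) + 12)**2 = ((1/3)*(-8) + 12)**2 = (-8/3 + 12)**2 = (28/3)**2 = 784/9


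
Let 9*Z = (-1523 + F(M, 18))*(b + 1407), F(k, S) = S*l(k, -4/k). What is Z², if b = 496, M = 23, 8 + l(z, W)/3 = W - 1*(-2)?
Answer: 6601951043216881/42849 ≈ 1.5407e+11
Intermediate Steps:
l(z, W) = -18 + 3*W (l(z, W) = -24 + 3*(W - 1*(-2)) = -24 + 3*(W + 2) = -24 + 3*(2 + W) = -24 + (6 + 3*W) = -18 + 3*W)
F(k, S) = S*(-18 - 12/k) (F(k, S) = S*(-18 + 3*(-4/k)) = S*(-18 - 12/k))
Z = -81252391/207 (Z = ((-1523 + (-18*18 - 12*18/23))*(496 + 1407))/9 = ((-1523 + (-324 - 12*18*1/23))*1903)/9 = ((-1523 + (-324 - 216/23))*1903)/9 = ((-1523 - 7668/23)*1903)/9 = (-42697/23*1903)/9 = (⅑)*(-81252391/23) = -81252391/207 ≈ -3.9252e+5)
Z² = (-81252391/207)² = 6601951043216881/42849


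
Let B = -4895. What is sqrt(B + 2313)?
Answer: I*sqrt(2582) ≈ 50.813*I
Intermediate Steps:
sqrt(B + 2313) = sqrt(-4895 + 2313) = sqrt(-2582) = I*sqrt(2582)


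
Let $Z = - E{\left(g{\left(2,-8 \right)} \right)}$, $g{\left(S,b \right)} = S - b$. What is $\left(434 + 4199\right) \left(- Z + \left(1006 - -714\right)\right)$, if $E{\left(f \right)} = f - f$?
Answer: $7968760$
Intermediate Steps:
$E{\left(f \right)} = 0$
$Z = 0$ ($Z = \left(-1\right) 0 = 0$)
$\left(434 + 4199\right) \left(- Z + \left(1006 - -714\right)\right) = \left(434 + 4199\right) \left(\left(-1\right) 0 + \left(1006 - -714\right)\right) = 4633 \left(0 + \left(1006 + 714\right)\right) = 4633 \left(0 + 1720\right) = 4633 \cdot 1720 = 7968760$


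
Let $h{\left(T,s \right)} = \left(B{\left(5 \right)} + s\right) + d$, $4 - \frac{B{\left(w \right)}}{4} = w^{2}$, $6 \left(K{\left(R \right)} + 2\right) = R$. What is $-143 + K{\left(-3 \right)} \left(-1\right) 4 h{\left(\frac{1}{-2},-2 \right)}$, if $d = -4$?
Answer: $-1043$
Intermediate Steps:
$K{\left(R \right)} = -2 + \frac{R}{6}$
$B{\left(w \right)} = 16 - 4 w^{2}$
$h{\left(T,s \right)} = -88 + s$ ($h{\left(T,s \right)} = \left(\left(16 - 4 \cdot 5^{2}\right) + s\right) - 4 = \left(\left(16 - 100\right) + s\right) - 4 = \left(-84 + s\right) - 4 = -88 + s$)
$-143 + K{\left(-3 \right)} \left(-1\right) 4 h{\left(\frac{1}{-2},-2 \right)} = -143 + \left(-2 + \frac{1}{6} \left(-3\right)\right) \left(-1\right) 4 \left(-88 - 2\right) = -143 + \left(-2 - \frac{1}{2}\right) \left(-1\right) 4 \left(-90\right) = -143 + \left(- \frac{5}{2}\right) \left(-1\right) 4 \left(-90\right) = -143 + \frac{5}{2} \cdot 4 \left(-90\right) = -143 + 10 \left(-90\right) = -143 - 900 = -1043$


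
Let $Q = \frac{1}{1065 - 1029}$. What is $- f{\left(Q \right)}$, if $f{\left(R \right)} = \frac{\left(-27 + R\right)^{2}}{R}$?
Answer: $- \frac{942841}{36} \approx -26190.0$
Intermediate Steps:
$Q = \frac{1}{36} \approx 0.027778$
$f{\left(R \right)} = \frac{\left(-27 + R\right)^{2}}{R}$
$- f{\left(Q \right)} = - \frac{1}{\frac{1}{36}} \left(-27 + \frac{1}{36}\right)^{2} = - 36 \left(- \frac{971}{36}\right)^{2} = - \frac{36 \cdot 942841}{1296} = \left(-1\right) \frac{942841}{36} = - \frac{942841}{36}$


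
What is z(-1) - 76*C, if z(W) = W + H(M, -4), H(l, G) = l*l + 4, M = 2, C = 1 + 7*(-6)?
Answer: 3123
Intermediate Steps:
C = -41 (C = 1 - 42 = -41)
H(l, G) = 4 + l**2 (H(l, G) = l**2 + 4 = 4 + l**2)
z(W) = 8 + W (z(W) = W + (4 + 2**2) = W + (4 + 4) = W + 8 = 8 + W)
z(-1) - 76*C = (8 - 1) - 76*(-41) = 7 + 3116 = 3123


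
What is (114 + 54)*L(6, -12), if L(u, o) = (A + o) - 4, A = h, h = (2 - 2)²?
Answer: -2688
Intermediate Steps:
h = 0 (h = 0² = 0)
A = 0
L(u, o) = -4 + o (L(u, o) = (0 + o) - 4 = o - 4 = -4 + o)
(114 + 54)*L(6, -12) = (114 + 54)*(-4 - 12) = 168*(-16) = -2688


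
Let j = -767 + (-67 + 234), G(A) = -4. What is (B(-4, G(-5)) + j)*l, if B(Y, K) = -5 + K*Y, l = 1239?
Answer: -729771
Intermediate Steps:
j = -600 (j = -767 + 167 = -600)
(B(-4, G(-5)) + j)*l = ((-5 - 4*(-4)) - 600)*1239 = ((-5 + 16) - 600)*1239 = (11 - 600)*1239 = -589*1239 = -729771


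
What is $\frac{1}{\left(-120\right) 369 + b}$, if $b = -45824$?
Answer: $- \frac{1}{90104} \approx -1.1098 \cdot 10^{-5}$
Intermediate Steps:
$\frac{1}{\left(-120\right) 369 + b} = \frac{1}{\left(-120\right) 369 - 45824} = \frac{1}{-44280 - 45824} = \frac{1}{-90104} = - \frac{1}{90104}$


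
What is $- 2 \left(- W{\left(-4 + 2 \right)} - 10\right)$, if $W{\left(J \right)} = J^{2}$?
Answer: $28$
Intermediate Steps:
$- 2 \left(- W{\left(-4 + 2 \right)} - 10\right) = - 2 \left(- \left(-4 + 2\right)^{2} - 10\right) = - 2 \left(- \left(-2\right)^{2} - 10\right) = - 2 \left(\left(-1\right) 4 - 10\right) = - 2 \left(-4 - 10\right) = \left(-2\right) \left(-14\right) = 28$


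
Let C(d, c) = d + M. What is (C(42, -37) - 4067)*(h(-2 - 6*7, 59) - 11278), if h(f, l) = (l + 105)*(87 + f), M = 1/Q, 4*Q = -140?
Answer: 595341976/35 ≈ 1.7010e+7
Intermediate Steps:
Q = -35 (Q = (¼)*(-140) = -35)
M = -1/35 (M = 1/(-35) = -1/35 ≈ -0.028571)
C(d, c) = -1/35 + d (C(d, c) = d - 1/35 = -1/35 + d)
h(f, l) = (87 + f)*(105 + l) (h(f, l) = (105 + l)*(87 + f) = (87 + f)*(105 + l))
(C(42, -37) - 4067)*(h(-2 - 6*7, 59) - 11278) = ((-1/35 + 42) - 4067)*((9135 + 87*59 + 105*(-2 - 6*7) + (-2 - 6*7)*59) - 11278) = (1469/35 - 4067)*((9135 + 5133 + 105*(-2 - 42) + (-2 - 42)*59) - 11278) = -140876*((9135 + 5133 + 105*(-44) - 44*59) - 11278)/35 = -140876*((9135 + 5133 - 4620 - 2596) - 11278)/35 = -140876*(7052 - 11278)/35 = -140876/35*(-4226) = 595341976/35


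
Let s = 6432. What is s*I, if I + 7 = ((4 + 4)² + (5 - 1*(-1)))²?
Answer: 31471776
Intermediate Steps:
I = 4893 (I = -7 + ((4 + 4)² + (5 - 1*(-1)))² = -7 + (8² + (5 + 1))² = -7 + (64 + 6)² = -7 + 70² = -7 + 4900 = 4893)
s*I = 6432*4893 = 31471776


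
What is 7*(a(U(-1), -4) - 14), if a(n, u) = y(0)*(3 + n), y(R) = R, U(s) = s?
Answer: -98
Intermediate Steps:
a(n, u) = 0 (a(n, u) = 0*(3 + n) = 0)
7*(a(U(-1), -4) - 14) = 7*(0 - 14) = 7*(-14) = -98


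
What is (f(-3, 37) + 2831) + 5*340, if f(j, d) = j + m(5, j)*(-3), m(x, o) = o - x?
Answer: 4552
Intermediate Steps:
f(j, d) = 15 - 2*j (f(j, d) = j + (j - 1*5)*(-3) = j + (j - 5)*(-3) = j + (-5 + j)*(-3) = j + (15 - 3*j) = 15 - 2*j)
(f(-3, 37) + 2831) + 5*340 = ((15 - 2*(-3)) + 2831) + 5*340 = ((15 + 6) + 2831) + 1700 = (21 + 2831) + 1700 = 2852 + 1700 = 4552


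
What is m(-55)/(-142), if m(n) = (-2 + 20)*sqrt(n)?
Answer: -9*I*sqrt(55)/71 ≈ -0.94008*I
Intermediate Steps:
m(n) = 18*sqrt(n)
m(-55)/(-142) = (18*sqrt(-55))/(-142) = (18*(I*sqrt(55)))*(-1/142) = (18*I*sqrt(55))*(-1/142) = -9*I*sqrt(55)/71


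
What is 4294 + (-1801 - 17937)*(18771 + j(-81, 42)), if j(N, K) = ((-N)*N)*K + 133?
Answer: 5065919898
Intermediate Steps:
j(N, K) = 133 - K*N² (j(N, K) = (-N²)*K + 133 = -K*N² + 133 = 133 - K*N²)
4294 + (-1801 - 17937)*(18771 + j(-81, 42)) = 4294 + (-1801 - 17937)*(18771 + (133 - 1*42*(-81)²)) = 4294 - 19738*(18771 + (133 - 1*42*6561)) = 4294 - 19738*(18771 + (133 - 275562)) = 4294 - 19738*(18771 - 275429) = 4294 - 19738*(-256658) = 4294 + 5065915604 = 5065919898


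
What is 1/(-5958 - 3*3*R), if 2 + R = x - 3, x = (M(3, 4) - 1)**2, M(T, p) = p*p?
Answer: -1/7938 ≈ -0.00012598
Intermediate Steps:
M(T, p) = p**2
x = 225 (x = (4**2 - 1)**2 = (16 - 1)**2 = 15**2 = 225)
R = 220 (R = -2 + (225 - 3) = -2 + 222 = 220)
1/(-5958 - 3*3*R) = 1/(-5958 - 3*3*220) = 1/(-5958 - 1980) = 1/(-7938) = -1/7938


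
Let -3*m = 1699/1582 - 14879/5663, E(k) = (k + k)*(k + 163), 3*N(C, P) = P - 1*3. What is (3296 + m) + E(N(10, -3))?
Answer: 3394793097/1279838 ≈ 2652.5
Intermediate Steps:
N(C, P) = -1 + P/3 (N(C, P) = (P - 1*3)/3 = (P - 3)/3 = (-3 + P)/3 = -1 + P/3)
E(k) = 2*k*(163 + k) (E(k) = (2*k)*(163 + k) = 2*k*(163 + k))
m = 662721/1279838 (m = -(1699/1582 - 14879/5663)/3 = -1/3*(-1988163/1279838) = 662721/1279838 ≈ 0.51782)
(3296 + m) + E(N(10, -3)) = (3296 + 662721/1279838) + 2*(-1 + (1/3)*(-3))*(163 + (-1 + (1/3)*(-3))) = 4219008769/1279838 + 2*(-1 - 1)*(163 + (-1 - 1)) = 4219008769/1279838 + 2*(-2)*(163 - 2) = 4219008769/1279838 + 2*(-2)*161 = 4219008769/1279838 - 644 = 3394793097/1279838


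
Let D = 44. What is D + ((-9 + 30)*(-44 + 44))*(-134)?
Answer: 44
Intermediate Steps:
D + ((-9 + 30)*(-44 + 44))*(-134) = 44 + ((-9 + 30)*(-44 + 44))*(-134) = 44 + (21*0)*(-134) = 44 + 0*(-134) = 44 + 0 = 44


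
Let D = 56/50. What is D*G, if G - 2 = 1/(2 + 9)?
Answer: 644/275 ≈ 2.3418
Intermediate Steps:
D = 28/25 (D = 56*(1/50) = 28/25 ≈ 1.1200)
G = 23/11 (G = 2 + 1/(2 + 9) = 2 + 1/11 = 23/11 ≈ 2.0909)
D*G = (28/25)*(23/11) = 644/275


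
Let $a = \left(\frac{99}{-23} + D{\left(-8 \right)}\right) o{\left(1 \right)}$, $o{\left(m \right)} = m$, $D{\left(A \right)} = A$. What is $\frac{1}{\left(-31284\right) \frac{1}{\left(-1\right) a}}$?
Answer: $- \frac{283}{719532} \approx -0.00039331$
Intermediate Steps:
$a = - \frac{283}{23}$ ($a = \left(\frac{99}{-23} - 8\right) 1 = \left(99 \left(- \frac{1}{23}\right) - 8\right) 1 = \left(- \frac{99}{23} - 8\right) 1 = \left(- \frac{283}{23}\right) 1 = - \frac{283}{23} \approx -12.304$)
$\frac{1}{\left(-31284\right) \frac{1}{\left(-1\right) a}} = \frac{1}{\left(-31284\right) \frac{1}{\left(-1\right) \left(- \frac{283}{23}\right)}} = \frac{1}{\left(-31284\right) \frac{1}{\frac{283}{23}}} = \frac{1}{\left(-31284\right) \frac{23}{283}} = \frac{1}{- \frac{719532}{283}} = - \frac{283}{719532}$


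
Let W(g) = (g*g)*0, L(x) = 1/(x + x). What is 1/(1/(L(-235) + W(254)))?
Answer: -1/470 ≈ -0.0021277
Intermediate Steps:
L(x) = 1/(2*x)
W(g) = 0 (W(g) = g**2*0 = 0)
1/(1/(L(-235) + W(254))) = 1/(1/((1/2)/(-235) + 0)) = 1/(1/((1/2)*(-1/235) + 0)) = 1/(1/(-1/470 + 0)) = 1/(1/(-1/470)) = 1/(-470) = -1/470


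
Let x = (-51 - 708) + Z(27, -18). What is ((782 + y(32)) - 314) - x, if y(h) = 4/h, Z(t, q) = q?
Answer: 9961/8 ≈ 1245.1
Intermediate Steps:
x = -777 (x = (-51 - 708) - 18 = -759 - 18 = -777)
((782 + y(32)) - 314) - x = ((782 + 4/32) - 314) - 1*(-777) = ((782 + 4*(1/32)) - 314) + 777 = ((782 + 1/8) - 314) + 777 = (6257/8 - 314) + 777 = 3745/8 + 777 = 9961/8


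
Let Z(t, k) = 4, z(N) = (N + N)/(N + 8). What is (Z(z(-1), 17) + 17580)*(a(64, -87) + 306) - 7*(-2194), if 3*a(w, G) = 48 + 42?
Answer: 5923582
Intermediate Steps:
z(N) = 2*N/(8 + N) (z(N) = (2*N)/(8 + N) = 2*N/(8 + N))
a(w, G) = 30 (a(w, G) = (48 + 42)/3 = (⅓)*90 = 30)
(Z(z(-1), 17) + 17580)*(a(64, -87) + 306) - 7*(-2194) = (4 + 17580)*(30 + 306) - 7*(-2194) = 17584*336 - 1*(-15358) = 5908224 + 15358 = 5923582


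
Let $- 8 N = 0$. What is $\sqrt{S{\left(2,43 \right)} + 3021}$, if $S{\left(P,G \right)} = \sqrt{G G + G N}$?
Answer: $2 \sqrt{766} \approx 55.353$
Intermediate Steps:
$N = 0$ ($N = \left(- \frac{1}{8}\right) 0 = 0$)
$S{\left(P,G \right)} = \sqrt{G^{2}}$ ($S{\left(P,G \right)} = \sqrt{G G + G 0} = \sqrt{G^{2} + 0} = \sqrt{G^{2}}$)
$\sqrt{S{\left(2,43 \right)} + 3021} = \sqrt{\sqrt{43^{2}} + 3021} = \sqrt{\sqrt{1849} + 3021} = \sqrt{43 + 3021} = \sqrt{3064} = 2 \sqrt{766}$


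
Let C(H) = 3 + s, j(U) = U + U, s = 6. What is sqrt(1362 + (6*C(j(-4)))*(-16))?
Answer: sqrt(498) ≈ 22.316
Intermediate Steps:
j(U) = 2*U
C(H) = 9 (C(H) = 3 + 6 = 9)
sqrt(1362 + (6*C(j(-4)))*(-16)) = sqrt(1362 + (6*9)*(-16)) = sqrt(1362 + 54*(-16)) = sqrt(1362 - 864) = sqrt(498)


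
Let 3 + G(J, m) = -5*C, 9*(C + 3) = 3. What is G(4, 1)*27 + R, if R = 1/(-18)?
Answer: 5021/18 ≈ 278.94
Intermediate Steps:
C = -8/3 (C = -3 + (⅑)*3 = -3 + ⅓ = -8/3 ≈ -2.6667)
R = -1/18 ≈ -0.055556
G(J, m) = 31/3 (G(J, m) = -3 - 5*(-8/3) = -3 + 40/3 = 31/3)
G(4, 1)*27 + R = (31/3)*27 - 1/18 = 279 - 1/18 = 5021/18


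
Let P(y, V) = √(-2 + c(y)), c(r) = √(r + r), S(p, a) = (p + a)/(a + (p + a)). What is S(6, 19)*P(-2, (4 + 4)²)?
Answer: 25*√(-2 + 2*I)/44 ≈ 0.36568 + 0.88283*I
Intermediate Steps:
S(p, a) = (a + p)/(p + 2*a) (S(p, a) = (a + p)/(a + (a + p)) = (a + p)/(p + 2*a))
c(r) = √2*√r (c(r) = √(2*r) = √2*√r)
P(y, V) = √(-2 + √2*√y)
S(6, 19)*P(-2, (4 + 4)²) = ((19 + 6)/(6 + 2*19))*√(-2 + √2*√(-2)) = (25/(6 + 38))*√(-2 + √2*(I*√2)) = (25/44)*√(-2 + 2*I) = ((1/44)*25)*√(-2 + 2*I) = 25*√(-2 + 2*I)/44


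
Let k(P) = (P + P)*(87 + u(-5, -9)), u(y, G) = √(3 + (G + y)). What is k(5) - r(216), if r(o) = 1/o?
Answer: 187919/216 + 10*I*√11 ≈ 870.0 + 33.166*I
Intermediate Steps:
u(y, G) = √(3 + G + y)
k(P) = 2*P*(87 + I*√11) (k(P) = (P + P)*(87 + √(3 - 9 - 5)) = (2*P)*(87 + √(-11)) = (2*P)*(87 + I*√11) = 2*P*(87 + I*√11))
k(5) - r(216) = 2*5*(87 + I*√11) - 1/216 = (870 + 10*I*√11) - 1*1/216 = (870 + 10*I*√11) - 1/216 = 187919/216 + 10*I*√11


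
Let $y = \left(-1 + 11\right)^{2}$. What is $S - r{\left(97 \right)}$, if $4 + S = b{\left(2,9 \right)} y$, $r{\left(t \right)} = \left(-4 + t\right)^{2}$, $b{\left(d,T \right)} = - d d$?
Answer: $-9053$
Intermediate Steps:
$b{\left(d,T \right)} = - d^{2}$
$y = 100$ ($y = 10^{2} = 100$)
$S = -404$ ($S = -4 + - 2^{2} \cdot 100 = -4 + \left(-1\right) 4 \cdot 100 = -4 - 400 = -404$)
$S - r{\left(97 \right)} = -404 - \left(-4 + 97\right)^{2} = -404 - 93^{2} = -404 - 8649 = -9053$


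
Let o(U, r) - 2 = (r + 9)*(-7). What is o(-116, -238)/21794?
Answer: 1605/21794 ≈ 0.073644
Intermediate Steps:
o(U, r) = -61 - 7*r (o(U, r) = 2 + (r + 9)*(-7) = 2 + (9 + r)*(-7) = 2 + (-63 - 7*r) = -61 - 7*r)
o(-116, -238)/21794 = (-61 - 7*(-238))/21794 = (-61 + 1666)*(1/21794) = 1605*(1/21794) = 1605/21794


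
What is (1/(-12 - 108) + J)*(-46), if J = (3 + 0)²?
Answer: -24817/60 ≈ -413.62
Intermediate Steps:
J = 9 (J = 3² = 9)
(1/(-12 - 108) + J)*(-46) = (1/(-12 - 108) + 9)*(-46) = (1/(-120) + 9)*(-46) = (-1/120 + 9)*(-46) = (1079/120)*(-46) = -24817/60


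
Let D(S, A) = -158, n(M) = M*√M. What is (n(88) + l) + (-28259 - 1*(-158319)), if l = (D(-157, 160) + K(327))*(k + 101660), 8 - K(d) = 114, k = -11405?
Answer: -23697260 + 176*√22 ≈ -2.3696e+7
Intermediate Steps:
n(M) = M^(3/2)
K(d) = -106 (K(d) = 8 - 1*114 = 8 - 114 = -106)
l = -23827320 (l = (-158 - 106)*(-11405 + 101660) = -264*90255 = -23827320)
(n(88) + l) + (-28259 - 1*(-158319)) = (88^(3/2) - 23827320) + (-28259 - 1*(-158319)) = (176*√22 - 23827320) + (-28259 + 158319) = (-23827320 + 176*√22) + 130060 = -23697260 + 176*√22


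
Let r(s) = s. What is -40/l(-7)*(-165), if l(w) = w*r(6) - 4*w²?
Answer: -3300/119 ≈ -27.731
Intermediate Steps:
l(w) = -4*w² + 6*w (l(w) = w*6 - 4*w² = 6*w - 4*w² = -4*w² + 6*w)
-40/l(-7)*(-165) = -40*(-1/(14*(3 - 2*(-7))))*(-165) = -40*(-1/(14*(3 + 14)))*(-165) = -40/(2*(-7)*17)*(-165) = -40/(-238)*(-165) = -40*(-1/238)*(-165) = (20/119)*(-165) = -3300/119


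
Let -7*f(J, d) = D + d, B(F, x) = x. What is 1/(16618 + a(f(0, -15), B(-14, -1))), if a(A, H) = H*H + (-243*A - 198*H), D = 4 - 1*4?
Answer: 7/114074 ≈ 6.1364e-5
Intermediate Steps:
D = 0 (D = 4 - 4 = 0)
f(J, d) = -d/7 (f(J, d) = -(0 + d)/7 = -d/7)
a(A, H) = H² - 243*A - 198*H (a(A, H) = H² + (-243*A - 198*H) = H² - 243*A - 198*H)
1/(16618 + a(f(0, -15), B(-14, -1))) = 1/(16618 + ((-1)² - (-243)*(-15)/7 - 198*(-1))) = 1/(16618 + (1 - 243*15/7 + 198)) = 1/(16618 + (1 - 3645/7 + 198)) = 1/(16618 - 2252/7) = 1/(114074/7) = 7/114074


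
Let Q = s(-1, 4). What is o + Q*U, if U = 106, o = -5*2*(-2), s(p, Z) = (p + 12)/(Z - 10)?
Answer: -523/3 ≈ -174.33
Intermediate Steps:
s(p, Z) = (12 + p)/(-10 + Z)
Q = -11/6 (Q = (12 - 1)/(-10 + 4) = 11/(-6) = -1/6*11 = -11/6 ≈ -1.8333)
o = 20 (o = -10*(-2) = 20)
o + Q*U = 20 - 11/6*106 = 20 - 583/3 = -523/3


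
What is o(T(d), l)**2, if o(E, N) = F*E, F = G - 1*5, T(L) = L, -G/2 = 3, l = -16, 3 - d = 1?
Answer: 484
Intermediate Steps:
d = 2 (d = 3 - 1*1 = 3 - 1 = 2)
G = -6 (G = -2*3 = -6)
F = -11 (F = -6 - 1*5 = -6 - 5 = -11)
o(E, N) = -11*E
o(T(d), l)**2 = (-11*2)**2 = (-22)**2 = 484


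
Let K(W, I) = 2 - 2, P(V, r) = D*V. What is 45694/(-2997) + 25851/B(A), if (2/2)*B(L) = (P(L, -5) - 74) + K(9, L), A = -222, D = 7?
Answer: -4104467/131868 ≈ -31.126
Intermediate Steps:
P(V, r) = 7*V
K(W, I) = 0
B(L) = -74 + 7*L (B(L) = (7*L - 74) + 0 = (-74 + 7*L) + 0 = -74 + 7*L)
45694/(-2997) + 25851/B(A) = 45694/(-2997) + 25851/(-74 + 7*(-222)) = 45694*(-1/2997) + 25851/(-74 - 1554) = -45694/2997 + 25851/(-1628) = -45694/2997 + 25851*(-1/1628) = -45694/2997 - 25851/1628 = -4104467/131868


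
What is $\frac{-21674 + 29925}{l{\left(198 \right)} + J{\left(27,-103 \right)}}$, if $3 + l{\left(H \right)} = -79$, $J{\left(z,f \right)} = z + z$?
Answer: $- \frac{8251}{28} \approx -294.68$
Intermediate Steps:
$J{\left(z,f \right)} = 2 z$
$l{\left(H \right)} = -82$ ($l{\left(H \right)} = -3 - 79 = -82$)
$\frac{-21674 + 29925}{l{\left(198 \right)} + J{\left(27,-103 \right)}} = \frac{-21674 + 29925}{-82 + 2 \cdot 27} = \frac{8251}{-82 + 54} = \frac{8251}{-28} = 8251 \left(- \frac{1}{28}\right) = - \frac{8251}{28}$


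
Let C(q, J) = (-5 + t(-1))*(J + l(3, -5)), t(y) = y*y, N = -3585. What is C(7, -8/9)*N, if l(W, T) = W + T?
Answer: -124280/3 ≈ -41427.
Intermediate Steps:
l(W, T) = T + W
t(y) = y²
C(q, J) = 8 - 4*J (C(q, J) = (-5 + (-1)²)*(J + (-5 + 3)) = (-5 + 1)*(J - 2) = -4*(-2 + J) = 8 - 4*J)
C(7, -8/9)*N = (8 - (-32)/9)*(-3585) = (8 - 4*(-8/9))*(-3585) = (8 + 32/9)*(-3585) = (104/9)*(-3585) = -124280/3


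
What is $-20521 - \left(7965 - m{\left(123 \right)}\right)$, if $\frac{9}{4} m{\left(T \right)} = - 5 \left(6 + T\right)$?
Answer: $- \frac{86318}{3} \approx -28773.0$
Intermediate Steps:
$m{\left(T \right)} = - \frac{40}{3} - \frac{20 T}{9}$ ($m{\left(T \right)} = \frac{4 \left(- 5 \left(6 + T\right)\right)}{9} = \frac{4 \left(-30 - 5 T\right)}{9} = - \frac{40}{3} - \frac{20 T}{9}$)
$-20521 - \left(7965 - m{\left(123 \right)}\right) = -20521 - \left(7965 - \left(- \frac{40}{3} - \frac{820}{3}\right)\right) = -20521 - \left(7965 - - \frac{860}{3}\right) = -20521 - \left(7965 + \frac{860}{3}\right) = -20521 - \frac{24755}{3} = - \frac{86318}{3}$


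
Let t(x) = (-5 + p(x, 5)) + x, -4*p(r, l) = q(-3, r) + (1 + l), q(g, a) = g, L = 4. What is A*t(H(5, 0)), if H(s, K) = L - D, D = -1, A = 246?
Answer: -369/2 ≈ -184.50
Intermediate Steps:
H(s, K) = 5 (H(s, K) = 4 - 1*(-1) = 4 + 1 = 5)
p(r, l) = ½ - l/4 (p(r, l) = -(-3 + (1 + l))/4 = -(-2 + l)/4 = ½ - l/4)
t(x) = -23/4 + x (t(x) = (-5 + (½ - ¼*5)) + x = (-5 + (½ - 5/4)) + x = (-5 - ¾) + x = -23/4 + x)
A*t(H(5, 0)) = 246*(-23/4 + 5) = 246*(-¾) = -369/2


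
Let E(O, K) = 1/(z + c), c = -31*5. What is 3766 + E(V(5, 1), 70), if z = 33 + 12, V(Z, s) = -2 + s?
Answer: 414259/110 ≈ 3766.0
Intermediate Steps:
z = 45
c = -155
E(O, K) = -1/110 (E(O, K) = 1/(45 - 155) = 1/(-110) = -1/110)
3766 + E(V(5, 1), 70) = 3766 - 1/110 = 414259/110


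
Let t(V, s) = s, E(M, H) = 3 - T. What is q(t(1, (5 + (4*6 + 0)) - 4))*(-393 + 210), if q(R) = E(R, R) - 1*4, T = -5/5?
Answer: 0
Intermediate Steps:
T = -1 (T = -5*1/5 = -1)
E(M, H) = 4 (E(M, H) = 3 - 1*(-1) = 3 + 1 = 4)
q(R) = 0 (q(R) = 4 - 1*4 = 4 - 4 = 0)
q(t(1, (5 + (4*6 + 0)) - 4))*(-393 + 210) = 0*(-393 + 210) = 0*(-183) = 0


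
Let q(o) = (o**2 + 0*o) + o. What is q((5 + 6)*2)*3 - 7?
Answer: 1511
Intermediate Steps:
q(o) = o + o**2 (q(o) = (o**2 + 0) + o = o**2 + o = o + o**2)
q((5 + 6)*2)*3 - 7 = (((5 + 6)*2)*(1 + (5 + 6)*2))*3 - 7 = ((11*2)*(1 + 11*2))*3 - 7 = (22*(1 + 22))*3 - 7 = (22*23)*3 - 7 = 506*3 - 7 = 1518 - 7 = 1511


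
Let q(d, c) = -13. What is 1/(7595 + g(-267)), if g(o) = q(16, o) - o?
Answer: 1/7849 ≈ 0.00012740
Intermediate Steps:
g(o) = -13 - o
1/(7595 + g(-267)) = 1/(7595 + (-13 - 1*(-267))) = 1/(7595 + (-13 + 267)) = 1/(7595 + 254) = 1/7849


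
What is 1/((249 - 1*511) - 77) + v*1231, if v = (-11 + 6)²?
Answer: 10432724/339 ≈ 30775.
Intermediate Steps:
v = 25 (v = (-5)² = 25)
1/((249 - 1*511) - 77) + v*1231 = 1/((249 - 1*511) - 77) + 25*1231 = 1/((249 - 511) - 77) + 30775 = 1/(-262 - 77) + 30775 = 1/(-339) + 30775 = -1/339 + 30775 = 10432724/339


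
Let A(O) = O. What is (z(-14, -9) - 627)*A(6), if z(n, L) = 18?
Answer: -3654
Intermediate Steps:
(z(-14, -9) - 627)*A(6) = (18 - 627)*6 = -609*6 = -3654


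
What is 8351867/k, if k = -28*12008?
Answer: -8351867/336224 ≈ -24.840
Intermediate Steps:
k = -336224
8351867/k = 8351867/(-336224) = 8351867*(-1/336224) = -8351867/336224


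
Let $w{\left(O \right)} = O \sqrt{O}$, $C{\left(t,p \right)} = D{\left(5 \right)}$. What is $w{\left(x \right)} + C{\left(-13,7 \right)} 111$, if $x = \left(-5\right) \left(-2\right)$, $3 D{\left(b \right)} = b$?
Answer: $185 + 10 \sqrt{10} \approx 216.62$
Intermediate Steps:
$D{\left(b \right)} = \frac{b}{3}$
$C{\left(t,p \right)} = \frac{5}{3}$ ($C{\left(t,p \right)} = \frac{1}{3} \cdot 5 = \frac{5}{3}$)
$x = 10$
$w{\left(O \right)} = O^{\frac{3}{2}}$
$w{\left(x \right)} + C{\left(-13,7 \right)} 111 = 10^{\frac{3}{2}} + \frac{5}{3} \cdot 111 = 10 \sqrt{10} + 185 = 185 + 10 \sqrt{10}$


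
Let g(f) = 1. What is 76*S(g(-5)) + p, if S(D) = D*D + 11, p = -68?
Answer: 844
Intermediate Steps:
S(D) = 11 + D**2 (S(D) = D**2 + 11 = 11 + D**2)
76*S(g(-5)) + p = 76*(11 + 1**2) - 68 = 76*(11 + 1) - 68 = 76*12 - 68 = 912 - 68 = 844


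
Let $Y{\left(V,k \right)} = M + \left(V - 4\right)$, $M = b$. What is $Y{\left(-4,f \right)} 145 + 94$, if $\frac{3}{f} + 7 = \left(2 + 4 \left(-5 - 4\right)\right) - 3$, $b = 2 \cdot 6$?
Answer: $674$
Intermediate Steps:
$b = 12$
$f = - \frac{3}{44}$ ($f = \frac{3}{-7 + \left(\left(2 + 4 \left(-5 - 4\right)\right) - 3\right)} = \frac{3}{-7 + \left(\left(2 + 4 \left(-9\right)\right) - 3\right)} = \frac{3}{-7 + \left(\left(2 - 36\right) - 3\right)} = \frac{3}{-7 - 37} = \frac{3}{-44} = 3 \left(- \frac{1}{44}\right) = - \frac{3}{44} \approx -0.068182$)
$M = 12$
$Y{\left(V,k \right)} = 8 + V$ ($Y{\left(V,k \right)} = 12 + \left(V - 4\right) = 12 + \left(-4 + V\right) = 8 + V$)
$Y{\left(-4,f \right)} 145 + 94 = \left(8 - 4\right) 145 + 94 = 4 \cdot 145 + 94 = 580 + 94 = 674$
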